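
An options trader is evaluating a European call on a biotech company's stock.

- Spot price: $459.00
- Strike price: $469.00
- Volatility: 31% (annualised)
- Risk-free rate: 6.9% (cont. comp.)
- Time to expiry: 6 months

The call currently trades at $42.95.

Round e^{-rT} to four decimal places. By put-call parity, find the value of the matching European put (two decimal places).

$37.05

e^(−rT) = e^(−0.069·0.5) = 0.9661
Put-call parity: C − P = S − K·e^(−rT) = 459 − 469·0.9661 = 459 − 453.1009 = 5.8991
P = C − (C − P) = 42.95 − (5.8991) = 37.0509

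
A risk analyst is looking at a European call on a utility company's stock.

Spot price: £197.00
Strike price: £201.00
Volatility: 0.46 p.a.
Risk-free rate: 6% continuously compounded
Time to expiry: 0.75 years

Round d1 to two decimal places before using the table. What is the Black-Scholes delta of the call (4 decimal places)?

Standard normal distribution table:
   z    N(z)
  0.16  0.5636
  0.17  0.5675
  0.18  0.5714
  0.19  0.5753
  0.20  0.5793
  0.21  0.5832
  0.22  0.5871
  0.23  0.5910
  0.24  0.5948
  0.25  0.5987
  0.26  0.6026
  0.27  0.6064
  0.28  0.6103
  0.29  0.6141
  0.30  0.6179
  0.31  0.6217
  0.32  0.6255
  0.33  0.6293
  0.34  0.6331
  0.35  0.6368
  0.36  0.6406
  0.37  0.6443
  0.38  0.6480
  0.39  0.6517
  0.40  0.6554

0.6026

T = 0.75;  σ√T = 0.3984
d₁ = [ln(197/201) + (0.06 + 0.46²/2)·0.75] / 0.3984 = [-0.0201 + 0.1244] / 0.3984 = 0.2617 which rounds to 0.26
N(d₁) = N(0.26) = 0.6026
Δ_call = N(d₁) = 0.6026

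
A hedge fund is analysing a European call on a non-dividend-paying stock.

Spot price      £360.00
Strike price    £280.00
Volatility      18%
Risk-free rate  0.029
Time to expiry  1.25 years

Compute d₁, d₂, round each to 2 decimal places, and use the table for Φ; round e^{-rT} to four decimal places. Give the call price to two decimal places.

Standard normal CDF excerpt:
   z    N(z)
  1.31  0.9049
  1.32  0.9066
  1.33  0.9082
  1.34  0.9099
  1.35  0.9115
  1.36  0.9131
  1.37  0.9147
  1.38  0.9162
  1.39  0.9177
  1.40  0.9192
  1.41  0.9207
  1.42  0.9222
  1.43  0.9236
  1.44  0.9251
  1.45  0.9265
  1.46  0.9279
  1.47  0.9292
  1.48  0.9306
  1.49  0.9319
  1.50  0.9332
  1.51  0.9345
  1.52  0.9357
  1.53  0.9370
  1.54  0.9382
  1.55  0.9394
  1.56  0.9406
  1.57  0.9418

T = 1.25;  σ√T = 0.2012
d₁ = [ln(360/280) + (0.029 + ½·0.18²)·1.25] / (σ√T) = (0.2513 + 0.0565) / 0.2012 = 1.5295 which rounds to 1.53
d₂ = 1.5295 − 0.2012 = 1.3283 which rounds to 1.33
e^(−rT) = e^(−0.029·1.25) = 0.9644
C = 360·N(1.53) − 280·0.9644·N(1.33) = 360·0.9370 − 280·0.9644·0.9082 = 337.3200 − 245.2431 = 92.0769

£92.08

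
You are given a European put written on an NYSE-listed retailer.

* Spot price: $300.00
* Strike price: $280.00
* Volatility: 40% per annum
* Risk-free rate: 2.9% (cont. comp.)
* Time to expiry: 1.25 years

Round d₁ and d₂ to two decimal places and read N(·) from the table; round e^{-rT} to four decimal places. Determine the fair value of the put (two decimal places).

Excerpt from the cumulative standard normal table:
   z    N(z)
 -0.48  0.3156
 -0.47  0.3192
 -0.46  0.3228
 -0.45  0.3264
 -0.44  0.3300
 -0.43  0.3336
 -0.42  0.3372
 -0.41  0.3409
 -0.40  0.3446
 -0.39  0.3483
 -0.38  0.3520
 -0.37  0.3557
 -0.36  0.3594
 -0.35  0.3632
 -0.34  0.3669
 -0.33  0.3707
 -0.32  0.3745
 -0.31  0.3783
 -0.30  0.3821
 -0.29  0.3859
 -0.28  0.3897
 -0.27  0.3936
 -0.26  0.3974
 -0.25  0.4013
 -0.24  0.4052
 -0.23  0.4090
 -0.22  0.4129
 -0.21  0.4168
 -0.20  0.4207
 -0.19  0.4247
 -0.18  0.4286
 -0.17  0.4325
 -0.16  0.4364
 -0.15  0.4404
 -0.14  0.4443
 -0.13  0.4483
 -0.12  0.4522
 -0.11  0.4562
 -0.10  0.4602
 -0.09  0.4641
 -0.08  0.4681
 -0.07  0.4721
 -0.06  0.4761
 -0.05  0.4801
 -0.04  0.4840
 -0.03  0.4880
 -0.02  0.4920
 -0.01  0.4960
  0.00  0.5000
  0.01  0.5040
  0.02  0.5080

σ√T = 0.4·√1.25 = 0.4472
d₁ = [ln(300/280) + (0.029 + ½·0.4²)·1.25] / (σ√T) = (0.0690 + 0.1363) / 0.4472 = 0.4589 → 0.46
d₂ = 0.4589 − 0.4472 = 0.0117 → 0.01
exp(−rT) = exp(−0.029·1.25) = 0.9644
N(−d₂) = N(-0.01) = 0.4960;  N(−d₁) = N(-0.46) = 0.3228
P = 280·0.9644·0.4960 − 300·0.3228 = 133.9359 − 96.8400 = 37.0959

$37.10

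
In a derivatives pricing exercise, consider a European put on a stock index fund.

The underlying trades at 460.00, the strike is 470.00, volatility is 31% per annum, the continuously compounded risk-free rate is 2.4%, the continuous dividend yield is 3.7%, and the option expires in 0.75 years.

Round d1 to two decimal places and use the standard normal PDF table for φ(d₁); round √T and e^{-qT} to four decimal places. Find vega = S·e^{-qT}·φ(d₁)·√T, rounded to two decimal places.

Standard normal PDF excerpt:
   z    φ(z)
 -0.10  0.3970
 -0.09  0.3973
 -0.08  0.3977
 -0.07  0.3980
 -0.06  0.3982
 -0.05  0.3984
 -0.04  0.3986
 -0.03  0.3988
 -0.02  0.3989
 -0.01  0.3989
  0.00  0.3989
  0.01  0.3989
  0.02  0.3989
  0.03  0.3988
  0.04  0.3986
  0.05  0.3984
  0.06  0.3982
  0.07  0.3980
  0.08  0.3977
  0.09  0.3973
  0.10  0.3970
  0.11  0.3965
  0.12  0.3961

154.55

σ√T = 0.31·√0.75 = 0.2685
d₁ = [ln(460/470) + (0.024 − 0.037 + 0.31²/2)·0.75] / 0.2685 = [-0.0215 + 0.0263] / 0.2685 = 0.0178 ≈ 0.02
√T = √0.75 = 0.8660
φ(d₁) = φ(0.02) = 0.3989
exp(−qT) = exp(−0.037·0.75) = 0.9726
vega = S·exp(−qT)·φ(d₁)·√T = 460·0.9726·0.3989·0.8660 = 154.5518
(Vega is the same for a European call and put with the same parameters.)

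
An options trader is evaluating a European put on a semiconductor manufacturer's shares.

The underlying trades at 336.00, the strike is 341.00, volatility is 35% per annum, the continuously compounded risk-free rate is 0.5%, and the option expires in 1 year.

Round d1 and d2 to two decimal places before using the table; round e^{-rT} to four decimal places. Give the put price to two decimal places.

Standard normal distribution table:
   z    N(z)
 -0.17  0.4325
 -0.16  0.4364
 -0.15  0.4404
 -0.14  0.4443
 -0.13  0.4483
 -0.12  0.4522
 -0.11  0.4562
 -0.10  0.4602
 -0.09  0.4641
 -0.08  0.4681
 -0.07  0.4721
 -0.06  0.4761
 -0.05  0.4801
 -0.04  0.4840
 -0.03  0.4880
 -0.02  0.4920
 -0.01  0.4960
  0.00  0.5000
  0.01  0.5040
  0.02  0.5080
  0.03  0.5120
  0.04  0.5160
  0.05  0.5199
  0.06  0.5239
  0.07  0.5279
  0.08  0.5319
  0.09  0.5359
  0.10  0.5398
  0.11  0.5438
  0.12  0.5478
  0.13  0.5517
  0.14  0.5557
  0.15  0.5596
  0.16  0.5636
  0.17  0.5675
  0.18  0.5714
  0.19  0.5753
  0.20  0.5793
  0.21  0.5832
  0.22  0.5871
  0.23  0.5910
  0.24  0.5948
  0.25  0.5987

σ√T = 0.35 × 1.0000 = 0.3500
d₁ = [ln(336/341) + (0.005 + ½·0.35²)·1] / (σ√T) = (-0.0148 + 0.0662) / 0.3500 = 0.1471 → 0.15
d₂ = 0.1471 − 0.3500 = -0.2029 → -0.20
exp(−rT) = exp(−0.005·1) = 0.9950
N(−d₂) = N(0.20) = 0.5793;  N(−d₁) = N(-0.15) = 0.4404
P = 341·0.9950·0.5793 − 336·0.4404 = 196.5536 − 147.9744 = 48.5792

48.58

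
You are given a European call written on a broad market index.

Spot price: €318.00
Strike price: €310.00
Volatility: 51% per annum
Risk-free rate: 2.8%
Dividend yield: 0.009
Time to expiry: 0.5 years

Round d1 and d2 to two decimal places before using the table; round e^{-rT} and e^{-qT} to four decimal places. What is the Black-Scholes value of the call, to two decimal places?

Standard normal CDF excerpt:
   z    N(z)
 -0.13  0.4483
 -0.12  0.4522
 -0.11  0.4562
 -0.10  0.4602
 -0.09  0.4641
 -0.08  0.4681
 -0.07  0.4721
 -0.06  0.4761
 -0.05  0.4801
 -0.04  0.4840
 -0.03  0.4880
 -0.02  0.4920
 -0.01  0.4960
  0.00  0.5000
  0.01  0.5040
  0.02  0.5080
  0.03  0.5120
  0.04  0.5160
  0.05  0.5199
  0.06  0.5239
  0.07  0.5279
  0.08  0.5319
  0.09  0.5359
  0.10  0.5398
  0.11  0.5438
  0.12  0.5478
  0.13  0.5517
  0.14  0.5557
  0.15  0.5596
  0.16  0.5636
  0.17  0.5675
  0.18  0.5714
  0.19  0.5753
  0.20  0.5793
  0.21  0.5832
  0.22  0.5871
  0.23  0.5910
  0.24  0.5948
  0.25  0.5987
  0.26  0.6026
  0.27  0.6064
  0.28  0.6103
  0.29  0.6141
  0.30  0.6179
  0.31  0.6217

T = 0.5;  σ√T = 0.3606
d₁ = [ln(318/310) + (0.028 − 0.009 + 0.51²/2)·0.5] / 0.3606 = [0.0255 + 0.0745] / 0.3606 = 0.2773 ⇒ 0.28
d₂ = d₁ − σ√T = 0.2773 − 0.3606 = -0.0833 ⇒ -0.08
exp(−qT) = exp(−0.009·0.5) = 0.9955;  exp(−rT) = exp(−0.028·0.5) = 0.9861
N(d₁) = N(0.28) = 0.6103;  N(d₂) = N(-0.08) = 0.4681
C = 318·0.9955·0.6103 − 310·0.9861·0.4681 = 193.2021 − 143.0940 = 50.1081

€50.11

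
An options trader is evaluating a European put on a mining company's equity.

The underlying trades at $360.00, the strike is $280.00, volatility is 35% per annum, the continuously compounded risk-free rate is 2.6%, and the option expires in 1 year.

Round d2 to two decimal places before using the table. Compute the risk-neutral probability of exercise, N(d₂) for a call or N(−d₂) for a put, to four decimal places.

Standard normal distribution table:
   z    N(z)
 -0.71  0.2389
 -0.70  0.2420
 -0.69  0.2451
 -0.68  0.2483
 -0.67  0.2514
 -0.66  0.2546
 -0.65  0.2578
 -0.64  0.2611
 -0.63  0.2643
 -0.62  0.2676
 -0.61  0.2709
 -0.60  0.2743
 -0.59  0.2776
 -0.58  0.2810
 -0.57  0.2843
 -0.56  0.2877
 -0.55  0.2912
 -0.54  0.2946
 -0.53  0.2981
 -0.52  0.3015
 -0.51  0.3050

T = 1;  σ√T = 0.3500
d₁ = [ln(360/280) + (0.026 + 0.35²/2)·1] / 0.3500 = [0.2513 + 0.0872] / 0.3500 = 0.9673 ⇒ 0.97
d₂ = d₁ − σ√T = 0.9673 − 0.3500 = 0.6173 ⇒ 0.62
Pr(exercise) under Q = N(−d₂) = N(-0.62) = 0.2676

0.2676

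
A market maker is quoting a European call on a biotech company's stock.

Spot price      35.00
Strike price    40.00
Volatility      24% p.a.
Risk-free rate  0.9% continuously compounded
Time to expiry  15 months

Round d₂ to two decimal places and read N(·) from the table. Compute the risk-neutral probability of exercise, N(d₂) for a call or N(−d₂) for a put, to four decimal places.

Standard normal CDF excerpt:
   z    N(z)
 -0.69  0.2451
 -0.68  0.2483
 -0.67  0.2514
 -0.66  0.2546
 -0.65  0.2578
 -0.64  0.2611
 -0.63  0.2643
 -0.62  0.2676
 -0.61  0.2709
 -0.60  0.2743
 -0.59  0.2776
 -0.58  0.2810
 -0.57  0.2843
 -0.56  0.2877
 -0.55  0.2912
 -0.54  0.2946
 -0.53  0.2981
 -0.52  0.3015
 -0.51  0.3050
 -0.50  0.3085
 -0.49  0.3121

0.2776

T = 1.25;  σ√T = 0.2683
d₁ = [ln(35/40) + (0.009 + 0.24²/2)·1.25] / 0.2683 = [-0.1335 + 0.0473] / 0.2683 = -0.3216 → -0.32
d₂ = d₁ − σ√T = -0.3216 − 0.2683 = -0.5899 → -0.59
Pr(exercise) under Q = N(d₂) = 0.2776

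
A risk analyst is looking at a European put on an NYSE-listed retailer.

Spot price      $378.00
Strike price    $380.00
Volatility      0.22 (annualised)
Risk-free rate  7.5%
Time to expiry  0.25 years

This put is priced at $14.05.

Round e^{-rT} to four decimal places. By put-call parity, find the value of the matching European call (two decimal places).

$19.12

exp(−rT) = exp(−0.075·0.25) = 0.9814
Put-call parity: C − P = S − K·e^(−rT) = 378 − 380·0.9814 = 378 − 372.9320 = 5.0680
C = P + (C − P) = 14.05 + (5.0680) = 19.1180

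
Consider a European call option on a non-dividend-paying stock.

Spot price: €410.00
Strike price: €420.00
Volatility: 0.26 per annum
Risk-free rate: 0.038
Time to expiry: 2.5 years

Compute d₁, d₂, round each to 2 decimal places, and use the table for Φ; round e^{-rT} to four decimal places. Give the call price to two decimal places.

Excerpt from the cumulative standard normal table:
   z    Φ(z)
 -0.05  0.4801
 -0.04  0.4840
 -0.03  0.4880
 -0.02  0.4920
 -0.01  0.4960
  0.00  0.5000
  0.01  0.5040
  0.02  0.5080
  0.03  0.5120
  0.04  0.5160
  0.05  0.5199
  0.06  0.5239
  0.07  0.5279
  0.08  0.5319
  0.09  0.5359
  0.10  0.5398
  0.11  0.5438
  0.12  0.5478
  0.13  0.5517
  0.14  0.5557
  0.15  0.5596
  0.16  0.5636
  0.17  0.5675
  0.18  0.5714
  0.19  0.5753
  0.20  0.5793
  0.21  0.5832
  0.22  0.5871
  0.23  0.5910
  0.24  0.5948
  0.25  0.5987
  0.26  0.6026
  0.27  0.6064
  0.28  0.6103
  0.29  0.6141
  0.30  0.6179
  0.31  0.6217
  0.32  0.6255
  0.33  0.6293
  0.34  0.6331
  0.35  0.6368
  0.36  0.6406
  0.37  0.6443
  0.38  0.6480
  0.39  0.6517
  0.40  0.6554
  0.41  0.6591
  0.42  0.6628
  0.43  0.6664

T = 2.5;  σ√T = 0.4111
d₁ = [ln(410/420) + (0.038 + 0.26²/2)·2.5] / 0.4111 = [-0.0241 + 0.1795] / 0.4111 = 0.3780 ≈ 0.38
d₂ = d₁ − σ√T = 0.3780 − 0.4111 = -0.0331 ≈ -0.03
e^(−rT) = e^(−0.038·2.5) = 0.9094
N(d₁) = N(0.38) = 0.6480;  N(d₂) = N(-0.03) = 0.4880
C = 410·0.6480 − 420·0.9094·0.4880 = 265.6800 − 186.3906 = 79.2894

€79.29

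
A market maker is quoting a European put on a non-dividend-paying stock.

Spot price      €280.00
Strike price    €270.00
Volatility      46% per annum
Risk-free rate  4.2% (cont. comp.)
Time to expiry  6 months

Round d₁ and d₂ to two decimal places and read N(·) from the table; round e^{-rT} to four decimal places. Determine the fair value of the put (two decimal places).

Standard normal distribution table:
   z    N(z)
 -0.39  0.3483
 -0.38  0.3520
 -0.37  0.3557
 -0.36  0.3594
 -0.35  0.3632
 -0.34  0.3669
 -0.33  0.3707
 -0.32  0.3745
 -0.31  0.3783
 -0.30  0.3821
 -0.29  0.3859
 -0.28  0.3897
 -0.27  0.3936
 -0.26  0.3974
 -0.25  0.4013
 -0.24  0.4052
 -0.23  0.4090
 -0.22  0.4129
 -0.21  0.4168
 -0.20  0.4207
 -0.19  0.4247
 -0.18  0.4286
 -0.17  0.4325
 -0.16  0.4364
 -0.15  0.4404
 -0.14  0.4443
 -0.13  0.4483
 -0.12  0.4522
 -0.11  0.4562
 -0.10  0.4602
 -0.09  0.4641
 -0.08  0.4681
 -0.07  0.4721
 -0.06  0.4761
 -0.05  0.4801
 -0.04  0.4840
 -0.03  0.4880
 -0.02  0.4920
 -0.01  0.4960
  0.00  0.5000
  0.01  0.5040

σ√T = 0.46 × 0.7071 = 0.3253
d₁ = [ln(280/270) + (0.042 + 0.46²/2)·0.5] / 0.3253 = [0.0364 + 0.0739] / 0.3253 = 0.3390 ≈ 0.34
d₂ = d₁ − σ√T = 0.3390 − 0.3253 = 0.0137 ≈ 0.01
e^(−rT) = e^(−0.042·0.5) = 0.9792
N(−d₂) = N(-0.01) = 0.4960;  N(−d₁) = N(-0.34) = 0.3669
P = 270·0.9792·0.4960 − 280·0.3669 = 131.1345 − 102.7320 = 28.4025

€28.40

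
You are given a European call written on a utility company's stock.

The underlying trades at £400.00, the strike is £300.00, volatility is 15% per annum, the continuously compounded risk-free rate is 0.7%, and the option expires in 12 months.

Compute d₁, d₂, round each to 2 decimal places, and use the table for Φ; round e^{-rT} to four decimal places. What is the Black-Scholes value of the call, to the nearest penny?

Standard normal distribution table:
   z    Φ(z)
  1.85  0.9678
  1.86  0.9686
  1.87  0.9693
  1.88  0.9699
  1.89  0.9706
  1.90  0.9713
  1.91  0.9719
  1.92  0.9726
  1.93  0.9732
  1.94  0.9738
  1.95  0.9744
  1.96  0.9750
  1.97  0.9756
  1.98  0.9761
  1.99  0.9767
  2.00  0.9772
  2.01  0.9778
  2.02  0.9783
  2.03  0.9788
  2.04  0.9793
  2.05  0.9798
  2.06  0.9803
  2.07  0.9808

σ√T = 0.15·√1 = 0.1500
d₁ = [ln(400/300) + (0.007 + 0.15²/2)·1] / 0.1500 = [0.2877 + 0.0182] / 0.1500 = 2.0395 ≈ 2.04
d₂ = d₁ − σ√T = 2.0395 − 0.1500 = 1.8895 ≈ 1.89
e^(−rT) = e^(−0.007·1) = 0.9930
N(d₁) = N(2.04) = 0.9793;  N(d₂) = N(1.89) = 0.9706
C = 400·0.9793 − 300·0.9930·0.9706 = 391.7200 − 289.1417 = 102.5783

£102.58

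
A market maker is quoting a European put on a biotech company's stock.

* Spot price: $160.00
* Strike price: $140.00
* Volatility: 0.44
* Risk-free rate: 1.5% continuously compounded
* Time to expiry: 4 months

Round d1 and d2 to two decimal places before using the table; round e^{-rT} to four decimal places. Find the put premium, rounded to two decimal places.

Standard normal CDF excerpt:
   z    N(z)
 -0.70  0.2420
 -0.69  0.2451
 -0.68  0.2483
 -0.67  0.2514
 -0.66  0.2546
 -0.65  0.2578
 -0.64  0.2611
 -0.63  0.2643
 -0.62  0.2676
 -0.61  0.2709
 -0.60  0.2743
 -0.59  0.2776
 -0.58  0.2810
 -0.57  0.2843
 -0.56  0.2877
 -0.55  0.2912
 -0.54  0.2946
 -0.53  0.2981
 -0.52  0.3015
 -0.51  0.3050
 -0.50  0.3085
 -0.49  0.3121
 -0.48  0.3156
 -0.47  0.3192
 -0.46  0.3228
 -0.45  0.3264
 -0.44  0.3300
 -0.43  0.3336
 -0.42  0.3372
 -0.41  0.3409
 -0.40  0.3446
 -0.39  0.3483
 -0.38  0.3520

σ√T = 0.44 × 0.5774 = 0.2540
d₁ = [ln(160/140) + (0.015 + ½·0.44²)·0.3333] / (σ√T) = (0.1335 + 0.0373) / 0.2540 = 0.6723 which rounds to 0.67
d₂ = 0.6723 − 0.2540 = 0.4183 which rounds to 0.42
exp(−rT) = exp(−0.015·0.3333) = 0.9950
N(−d₂) = N(-0.42) = 0.3372;  N(−d₁) = N(-0.67) = 0.2514
P = 140·0.9950·0.3372 − 160·0.2514 = 46.9720 − 40.2240 = 6.7480

$6.75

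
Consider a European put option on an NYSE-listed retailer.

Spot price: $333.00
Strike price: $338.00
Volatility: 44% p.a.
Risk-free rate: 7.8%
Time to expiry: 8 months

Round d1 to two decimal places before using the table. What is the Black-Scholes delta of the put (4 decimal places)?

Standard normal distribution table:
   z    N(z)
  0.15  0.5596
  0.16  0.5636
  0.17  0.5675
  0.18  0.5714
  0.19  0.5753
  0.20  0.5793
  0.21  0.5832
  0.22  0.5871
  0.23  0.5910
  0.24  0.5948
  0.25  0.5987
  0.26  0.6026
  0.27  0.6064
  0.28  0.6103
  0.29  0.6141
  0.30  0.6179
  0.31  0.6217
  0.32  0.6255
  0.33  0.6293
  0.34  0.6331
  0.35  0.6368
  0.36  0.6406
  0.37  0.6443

-0.3897

σ√T = 0.44·√0.6667 = 0.3593
d₁ = [ln(333/338) + (0.078 + 0.44²/2)·0.6667] / 0.3593 = [-0.0149 + 0.1165] / 0.3593 = 0.2829 which rounds to 0.28
N(d₁) = N(0.28) = 0.6103
Δ_put = N(d₁) − 1 = 0.6103 − 1 = -0.3897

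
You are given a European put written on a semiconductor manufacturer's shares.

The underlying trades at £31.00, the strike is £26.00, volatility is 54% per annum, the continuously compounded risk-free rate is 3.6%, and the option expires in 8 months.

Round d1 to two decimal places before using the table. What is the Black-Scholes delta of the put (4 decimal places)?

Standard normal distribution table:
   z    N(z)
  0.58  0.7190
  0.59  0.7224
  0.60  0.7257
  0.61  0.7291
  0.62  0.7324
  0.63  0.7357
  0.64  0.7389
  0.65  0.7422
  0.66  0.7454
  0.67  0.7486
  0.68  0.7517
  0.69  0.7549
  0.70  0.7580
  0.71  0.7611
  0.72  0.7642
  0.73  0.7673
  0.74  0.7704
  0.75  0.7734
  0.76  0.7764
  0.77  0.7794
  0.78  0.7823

-0.2514

σ√T = 0.54·√0.6667 = 0.4409
ln(S/K) + (r + σ²/2)T = ln(31/26) + (0.036 + 0.54²/2)·0.6667 = 0.1759 + 0.1212 = 0.2971
d₁ = 0.2971 / 0.4409 = 0.6738 → 0.67
N(d₁) = N(0.67) = 0.7486
Δ_put = N(d₁) − 1 = 0.7486 − 1 = -0.2514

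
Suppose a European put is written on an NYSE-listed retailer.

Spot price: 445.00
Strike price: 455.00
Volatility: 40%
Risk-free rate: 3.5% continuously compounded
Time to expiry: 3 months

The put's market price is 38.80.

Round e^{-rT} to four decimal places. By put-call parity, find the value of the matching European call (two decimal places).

exp(−rT) = exp(−0.035·0.25) = 0.9913
Put-call parity: C − P = S − K·e^(−rT) = 445 − 455·0.9913 = 445 − 451.0415 = -6.0415
C = P + (C − P) = 38.80 + (-6.0415) = 32.7585

32.76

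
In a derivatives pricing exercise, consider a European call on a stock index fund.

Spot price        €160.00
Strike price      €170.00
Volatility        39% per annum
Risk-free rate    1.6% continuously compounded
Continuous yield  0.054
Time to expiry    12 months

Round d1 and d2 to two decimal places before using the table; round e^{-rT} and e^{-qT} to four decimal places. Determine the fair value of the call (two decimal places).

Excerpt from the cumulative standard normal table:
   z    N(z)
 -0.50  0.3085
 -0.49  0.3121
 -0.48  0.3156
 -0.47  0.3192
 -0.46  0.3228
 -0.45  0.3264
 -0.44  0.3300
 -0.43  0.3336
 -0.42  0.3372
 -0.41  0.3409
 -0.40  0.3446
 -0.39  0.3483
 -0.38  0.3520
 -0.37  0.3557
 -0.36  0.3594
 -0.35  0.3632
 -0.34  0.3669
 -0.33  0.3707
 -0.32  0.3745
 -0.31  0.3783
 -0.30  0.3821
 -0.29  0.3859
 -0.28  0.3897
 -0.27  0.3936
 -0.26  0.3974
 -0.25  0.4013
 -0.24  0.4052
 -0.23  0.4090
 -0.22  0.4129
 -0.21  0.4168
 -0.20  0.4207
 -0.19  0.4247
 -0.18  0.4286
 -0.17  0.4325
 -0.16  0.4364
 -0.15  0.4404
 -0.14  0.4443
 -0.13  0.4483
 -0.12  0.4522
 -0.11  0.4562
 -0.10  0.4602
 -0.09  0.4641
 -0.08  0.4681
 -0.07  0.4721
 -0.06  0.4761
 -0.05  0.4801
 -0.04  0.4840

€17.56

σ√T = 0.39 × 1.0000 = 0.3900
d₁ = [ln(160/170) + (0.016 − 0.054 + 0.39²/2)·1] / 0.3900 = [-0.0606 + 0.0381] / 0.3900 = -0.0579 ⇒ -0.06
d₂ = d₁ − σ√T = -0.0579 − 0.3900 = -0.4479 ⇒ -0.45
e^(−qT) = e^(−0.054·1) = 0.9474;  e^(−rT) = e^(−0.016·1) = 0.9841
N(d₁) = N(-0.06) = 0.4761;  N(d₂) = N(-0.45) = 0.3264
C = 160·0.9474·0.4761 − 170·0.9841·0.3264 = 72.1691 − 54.6057 = 17.5634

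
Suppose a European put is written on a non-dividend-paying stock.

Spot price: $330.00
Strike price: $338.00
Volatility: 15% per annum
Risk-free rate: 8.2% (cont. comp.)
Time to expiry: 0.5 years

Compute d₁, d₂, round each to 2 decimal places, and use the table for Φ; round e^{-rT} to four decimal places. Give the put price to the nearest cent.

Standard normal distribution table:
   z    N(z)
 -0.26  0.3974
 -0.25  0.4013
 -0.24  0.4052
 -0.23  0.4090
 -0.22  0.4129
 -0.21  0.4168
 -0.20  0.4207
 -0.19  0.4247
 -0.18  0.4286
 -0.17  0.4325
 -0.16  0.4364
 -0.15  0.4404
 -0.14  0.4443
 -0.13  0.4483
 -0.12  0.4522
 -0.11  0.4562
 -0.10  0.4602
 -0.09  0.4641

σ√T = 0.15 × 0.7071 = 0.1061
d₁ = [ln(330/338) + (0.082 + ½·0.15²)·0.5] / (σ√T) = (-0.0240 + 0.0466) / 0.1061 = 0.2138 which rounds to 0.21
d₂ = 0.2138 − 0.1061 = 0.1077 which rounds to 0.11
e^(−rT) = e^(−0.082·0.5) = 0.9598
P = 338·0.9598·N(-0.11) − 330·N(-0.21) = 338·0.9598·0.4562 − 330·0.4168 = 147.9969 − 137.5440 = 10.4529

$10.45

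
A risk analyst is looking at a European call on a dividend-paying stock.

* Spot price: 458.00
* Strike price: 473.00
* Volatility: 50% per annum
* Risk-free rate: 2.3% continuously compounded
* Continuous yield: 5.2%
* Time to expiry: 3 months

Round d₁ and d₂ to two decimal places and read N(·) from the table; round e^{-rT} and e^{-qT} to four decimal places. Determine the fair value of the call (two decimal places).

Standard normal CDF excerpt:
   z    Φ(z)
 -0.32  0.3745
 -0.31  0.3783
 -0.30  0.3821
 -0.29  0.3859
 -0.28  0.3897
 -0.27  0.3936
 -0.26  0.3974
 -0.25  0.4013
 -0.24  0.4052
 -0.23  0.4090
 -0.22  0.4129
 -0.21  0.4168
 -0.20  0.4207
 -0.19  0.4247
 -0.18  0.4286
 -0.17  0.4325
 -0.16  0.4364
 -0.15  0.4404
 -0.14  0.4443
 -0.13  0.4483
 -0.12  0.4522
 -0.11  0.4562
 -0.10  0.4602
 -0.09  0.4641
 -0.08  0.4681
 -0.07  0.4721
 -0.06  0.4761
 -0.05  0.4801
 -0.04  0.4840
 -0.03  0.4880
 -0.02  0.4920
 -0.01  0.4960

37.34

σ√T = 0.5·√0.25 = 0.2500
d₁ = [ln(458/473) + (0.023 − 0.052 + 0.5²/2)·0.25] / 0.2500 = [-0.0322 + 0.0240] / 0.2500 = -0.0329 which rounds to -0.03
d₂ = d₁ − σ√T = -0.0329 − 0.2500 = -0.2829 which rounds to -0.28
e^(−qT) = e^(−0.052·0.25) = 0.9871;  e^(−rT) = e^(−0.023·0.25) = 0.9943
C = 458·0.9871·N(-0.03) − 473·0.9943·N(-0.28) = 458·0.9871·0.4880 − 473·0.9943·0.3897 = 220.6208 − 183.2774 = 37.3434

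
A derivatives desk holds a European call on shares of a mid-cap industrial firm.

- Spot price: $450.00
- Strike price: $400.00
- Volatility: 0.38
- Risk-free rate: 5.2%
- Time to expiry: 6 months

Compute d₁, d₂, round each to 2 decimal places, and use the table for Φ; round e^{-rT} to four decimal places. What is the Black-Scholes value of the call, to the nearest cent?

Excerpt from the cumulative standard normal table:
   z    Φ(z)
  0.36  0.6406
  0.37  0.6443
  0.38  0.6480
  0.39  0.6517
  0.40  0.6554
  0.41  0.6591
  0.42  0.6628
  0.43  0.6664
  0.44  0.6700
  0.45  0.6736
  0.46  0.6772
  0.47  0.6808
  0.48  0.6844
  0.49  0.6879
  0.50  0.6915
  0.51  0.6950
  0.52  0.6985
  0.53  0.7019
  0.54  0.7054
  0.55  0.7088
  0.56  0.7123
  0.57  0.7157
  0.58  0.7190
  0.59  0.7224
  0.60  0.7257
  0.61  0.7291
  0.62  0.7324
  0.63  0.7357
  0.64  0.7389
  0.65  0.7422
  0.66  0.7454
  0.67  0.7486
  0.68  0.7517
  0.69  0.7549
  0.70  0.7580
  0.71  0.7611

σ√T = 0.38·√0.5 = 0.2687
d₁ = [ln(450/400) + (0.052 + 0.38²/2)·0.5] / 0.2687 = [0.1178 + 0.0621] / 0.2687 = 0.6695 which rounds to 0.67
d₂ = d₁ − σ√T = 0.6695 − 0.2687 = 0.4008 which rounds to 0.40
e^(−rT) = e^(−0.052·0.5) = 0.9743
C = 450·N(0.67) − 400·0.9743·N(0.40) = 450·0.7486 − 400·0.9743·0.6554 = 336.8700 − 255.4225 = 81.4475

$81.45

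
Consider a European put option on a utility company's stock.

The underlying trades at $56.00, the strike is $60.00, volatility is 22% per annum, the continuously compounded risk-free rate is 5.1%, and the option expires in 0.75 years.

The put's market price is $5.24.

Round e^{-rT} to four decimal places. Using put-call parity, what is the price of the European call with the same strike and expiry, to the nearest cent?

e^(−rT) = e^(−0.051·0.75) = 0.9625
Put-call parity: C − P = S − K·e^(−rT) = 56 − 60·0.9625 = 56 − 57.7500 = -1.7500
C = P + (C − P) = 5.24 + (-1.7500) = 3.4900

$3.49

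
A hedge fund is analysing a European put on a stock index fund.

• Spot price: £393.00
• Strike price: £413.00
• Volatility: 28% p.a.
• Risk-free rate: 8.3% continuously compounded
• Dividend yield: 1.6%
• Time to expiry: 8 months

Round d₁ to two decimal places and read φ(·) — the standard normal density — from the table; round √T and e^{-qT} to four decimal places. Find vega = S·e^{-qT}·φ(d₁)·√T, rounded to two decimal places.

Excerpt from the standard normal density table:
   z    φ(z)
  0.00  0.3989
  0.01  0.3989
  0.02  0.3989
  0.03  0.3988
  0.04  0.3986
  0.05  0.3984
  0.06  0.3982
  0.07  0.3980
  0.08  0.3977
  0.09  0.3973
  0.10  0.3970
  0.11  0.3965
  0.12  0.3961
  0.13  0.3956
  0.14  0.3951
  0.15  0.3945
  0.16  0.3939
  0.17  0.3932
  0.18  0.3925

σ√T = 0.28·√0.6667 = 0.2286
d₁ = [ln(393/413) + (0.083 − 0.016 + ½·0.28²)·0.6667] / (σ√T) = (-0.0496 + 0.0708) / 0.2286 = 0.0926 which rounds to 0.09
√T = √0.6667 = 0.8165
φ(d₁) = φ(0.09) = 0.3973
exp(−qT) = exp(−0.016·0.6667) = 0.9894
vega = S·exp(−qT)·φ(d₁)·√T = 393·0.9894·0.3973·0.8165 = 126.1360

126.14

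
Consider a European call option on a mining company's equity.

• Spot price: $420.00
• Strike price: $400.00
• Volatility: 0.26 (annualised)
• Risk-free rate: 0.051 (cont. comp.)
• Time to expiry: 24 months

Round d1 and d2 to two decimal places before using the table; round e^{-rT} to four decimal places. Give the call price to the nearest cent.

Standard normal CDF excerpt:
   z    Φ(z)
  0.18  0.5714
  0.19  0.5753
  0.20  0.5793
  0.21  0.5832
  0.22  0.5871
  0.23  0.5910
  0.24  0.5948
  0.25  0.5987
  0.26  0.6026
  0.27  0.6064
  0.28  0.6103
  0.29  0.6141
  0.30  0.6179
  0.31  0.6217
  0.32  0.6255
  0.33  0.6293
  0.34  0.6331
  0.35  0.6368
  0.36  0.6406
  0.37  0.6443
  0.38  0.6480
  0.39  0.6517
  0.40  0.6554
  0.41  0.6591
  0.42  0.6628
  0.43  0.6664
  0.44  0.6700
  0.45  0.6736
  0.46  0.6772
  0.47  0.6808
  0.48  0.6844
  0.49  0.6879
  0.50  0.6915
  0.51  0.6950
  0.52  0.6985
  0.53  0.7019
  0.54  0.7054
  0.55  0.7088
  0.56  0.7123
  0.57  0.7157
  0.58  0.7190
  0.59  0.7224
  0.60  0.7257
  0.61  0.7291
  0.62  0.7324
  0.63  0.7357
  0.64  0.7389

$89.94

σ√T = 0.26 × 1.4142 = 0.3677
d₁ = [ln(420/400) + (0.051 + 0.26²/2)·2] / 0.3677 = [0.0488 + 0.1696] / 0.3677 = 0.5939 ⇒ 0.59
d₂ = d₁ − σ√T = 0.5939 − 0.3677 = 0.2262 ⇒ 0.23
exp(−rT) = exp(−0.051·2) = 0.9030
N(d₁) = N(0.59) = 0.7224;  N(d₂) = N(0.23) = 0.5910
C = 420·0.7224 − 400·0.9030·0.5910 = 303.4080 − 213.4692 = 89.9388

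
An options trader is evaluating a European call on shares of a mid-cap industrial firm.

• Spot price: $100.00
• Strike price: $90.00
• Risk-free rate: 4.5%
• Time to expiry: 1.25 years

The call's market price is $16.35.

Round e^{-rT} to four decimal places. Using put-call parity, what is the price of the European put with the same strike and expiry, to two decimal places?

$1.43

exp(−rT) = exp(−0.045·1.25) = 0.9453
Put-call parity: C − P = S − K·e^(−rT) = 100 − 90·0.9453 = 100 − 85.0770 = 14.9230
P = C − (C − P) = 16.35 − (14.9230) = 1.4270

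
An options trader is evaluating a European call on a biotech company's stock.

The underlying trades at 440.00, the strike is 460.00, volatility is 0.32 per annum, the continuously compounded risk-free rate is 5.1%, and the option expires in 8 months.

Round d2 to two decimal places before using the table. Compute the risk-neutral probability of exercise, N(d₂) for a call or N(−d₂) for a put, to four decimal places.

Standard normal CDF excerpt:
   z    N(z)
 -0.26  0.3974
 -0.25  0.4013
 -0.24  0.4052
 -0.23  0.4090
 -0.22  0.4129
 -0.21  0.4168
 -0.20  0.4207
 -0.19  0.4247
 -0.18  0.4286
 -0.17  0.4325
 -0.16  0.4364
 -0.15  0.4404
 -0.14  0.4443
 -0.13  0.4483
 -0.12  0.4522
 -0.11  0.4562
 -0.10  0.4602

0.4325

σ√T = 0.32·√0.6667 = 0.2613
d₁ = [ln(440/460) + (0.051 + 0.32²/2)·0.6667] / 0.2613 = [-0.0445 + 0.0681] / 0.2613 = 0.0906 → 0.09
d₂ = d₁ − σ√T = 0.0906 − 0.2613 = -0.1706 → -0.17
Pr(exercise) under Q = N(d₂) = 0.4325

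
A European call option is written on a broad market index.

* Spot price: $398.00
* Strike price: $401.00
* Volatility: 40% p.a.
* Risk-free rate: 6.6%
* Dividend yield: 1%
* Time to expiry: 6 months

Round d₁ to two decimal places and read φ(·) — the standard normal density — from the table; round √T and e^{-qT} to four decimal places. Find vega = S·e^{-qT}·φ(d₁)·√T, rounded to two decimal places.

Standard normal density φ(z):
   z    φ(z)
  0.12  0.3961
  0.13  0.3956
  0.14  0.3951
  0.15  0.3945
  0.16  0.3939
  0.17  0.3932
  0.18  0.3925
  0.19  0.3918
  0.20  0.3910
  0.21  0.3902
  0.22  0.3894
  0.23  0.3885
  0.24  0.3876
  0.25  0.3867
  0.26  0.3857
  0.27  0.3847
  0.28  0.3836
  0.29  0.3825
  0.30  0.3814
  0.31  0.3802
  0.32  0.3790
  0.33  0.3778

σ√T = 0.4·√0.5 = 0.2828
ln(S/K) + (r − q + σ²/2)T = ln(398/401) + (0.066 − 0.01 + 0.4²/2)·0.5 = -0.0075 + 0.0680 = 0.0605
d₁ = 0.0605 / 0.2828 = 0.2139 → 0.21
√T = √0.5 = 0.7071
φ(d₁) = φ(0.21) = 0.3902
exp(−qT) = exp(−0.01·0.5) = 0.9950
vega = S·exp(−qT)·φ(d₁)·√T = 398·0.9950·0.3902·0.7071 = 109.2633
(Call and put vega coincide under Black-Scholes.)

109.26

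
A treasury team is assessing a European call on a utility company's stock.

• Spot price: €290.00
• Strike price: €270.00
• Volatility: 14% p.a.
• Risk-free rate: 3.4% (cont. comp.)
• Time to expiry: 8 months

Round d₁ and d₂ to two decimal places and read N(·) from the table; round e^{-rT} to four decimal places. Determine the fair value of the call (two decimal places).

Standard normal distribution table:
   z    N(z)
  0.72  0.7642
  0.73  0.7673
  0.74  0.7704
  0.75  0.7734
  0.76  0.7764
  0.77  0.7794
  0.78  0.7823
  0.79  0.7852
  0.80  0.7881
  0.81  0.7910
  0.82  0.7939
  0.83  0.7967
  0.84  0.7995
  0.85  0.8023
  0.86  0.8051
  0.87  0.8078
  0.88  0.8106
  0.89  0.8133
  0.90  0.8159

σ√T = 0.14 × 0.8165 = 0.1143
ln(S/K) + (r + σ²/2)T = ln(290/270) + (0.034 + 0.14²/2)·0.6667 = 0.0715 + 0.0292 = 0.1007
d₁ = 0.1007 / 0.1143 = 0.8806 → 0.88
d₂ = d₁ − σ√T = 0.8806 − 0.1143 = 0.7663 → 0.77
e^(−rT) = e^(−0.034·0.6667) = 0.9776
N(d₁) = N(0.88) = 0.8106;  N(d₂) = N(0.77) = 0.7794
C = 290·0.8106 − 270·0.9776·0.7794 = 235.0740 − 205.7242 = 29.3498

€29.35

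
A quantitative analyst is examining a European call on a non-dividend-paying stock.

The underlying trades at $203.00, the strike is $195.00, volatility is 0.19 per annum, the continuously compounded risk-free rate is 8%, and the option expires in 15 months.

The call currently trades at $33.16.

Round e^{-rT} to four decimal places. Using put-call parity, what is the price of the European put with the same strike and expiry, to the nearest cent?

e^(−rT) = e^(−0.08·1.25) = 0.9048
Put-call parity: C − P = S − K·e^(−rT) = 203 − 195·0.9048 = 203 − 176.4360 = 26.5640
P = C − (C − P) = 33.16 − (26.5640) = 6.5960

$6.60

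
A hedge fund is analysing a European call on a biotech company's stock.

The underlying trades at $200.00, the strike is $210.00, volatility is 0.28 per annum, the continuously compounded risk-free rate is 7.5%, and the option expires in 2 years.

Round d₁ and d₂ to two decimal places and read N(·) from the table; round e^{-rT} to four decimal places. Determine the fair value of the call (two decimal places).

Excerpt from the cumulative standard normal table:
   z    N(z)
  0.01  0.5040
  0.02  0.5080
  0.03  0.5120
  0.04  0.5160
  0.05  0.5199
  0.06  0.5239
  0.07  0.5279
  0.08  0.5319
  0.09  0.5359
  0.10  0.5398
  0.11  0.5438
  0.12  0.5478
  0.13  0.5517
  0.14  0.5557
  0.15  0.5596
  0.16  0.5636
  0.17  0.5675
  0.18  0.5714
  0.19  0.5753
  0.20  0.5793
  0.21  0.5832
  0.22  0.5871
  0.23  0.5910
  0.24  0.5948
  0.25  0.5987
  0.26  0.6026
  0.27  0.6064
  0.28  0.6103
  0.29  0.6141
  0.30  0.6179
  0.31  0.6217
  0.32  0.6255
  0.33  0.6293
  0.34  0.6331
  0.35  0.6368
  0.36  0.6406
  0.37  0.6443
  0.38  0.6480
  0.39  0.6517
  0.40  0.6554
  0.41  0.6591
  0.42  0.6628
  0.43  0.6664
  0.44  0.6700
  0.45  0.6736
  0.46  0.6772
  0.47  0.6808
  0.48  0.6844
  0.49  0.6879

$40.03

σ√T = 0.28·√2 = 0.3960
d₁ = [ln(200/210) + (0.075 + 0.28²/2)·2] / 0.3960 = [-0.0488 + 0.2284] / 0.3960 = 0.4536 which rounds to 0.45
d₂ = d₁ − σ√T = 0.4536 − 0.3960 = 0.0576 which rounds to 0.06
exp(−rT) = exp(−0.075·2) = 0.8607
N(d₁) = N(0.45) = 0.6736;  N(d₂) = N(0.06) = 0.5239
C = 200·0.6736 − 210·0.8607·0.5239 = 134.7200 − 94.6934 = 40.0266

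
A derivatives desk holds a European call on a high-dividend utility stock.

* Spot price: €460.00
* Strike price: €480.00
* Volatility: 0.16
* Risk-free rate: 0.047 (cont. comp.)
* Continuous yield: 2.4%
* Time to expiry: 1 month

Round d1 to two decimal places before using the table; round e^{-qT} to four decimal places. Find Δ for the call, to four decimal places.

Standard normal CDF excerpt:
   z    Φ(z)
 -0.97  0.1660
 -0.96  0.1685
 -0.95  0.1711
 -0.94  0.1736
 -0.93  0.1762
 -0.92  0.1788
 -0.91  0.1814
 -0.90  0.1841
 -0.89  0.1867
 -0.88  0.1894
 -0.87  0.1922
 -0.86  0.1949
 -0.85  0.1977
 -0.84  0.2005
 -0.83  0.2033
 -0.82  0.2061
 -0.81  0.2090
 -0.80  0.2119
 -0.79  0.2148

0.1945

σ√T = 0.16·√0.08333 = 0.0462
ln(S/K) + (r − q + σ²/2)T = ln(460/480) + (0.047 − 0.024 + 0.16²/2)·0.08333 = -0.0426 + 0.0030 = -0.0396
d₁ = -0.0396 / 0.0462 = -0.8569 ≈ -0.86
N(d₁) = N(-0.86) = 0.1949
Δ_call = exp(−qT)·N(d₁) = 0.9980·0.1949 = 0.1945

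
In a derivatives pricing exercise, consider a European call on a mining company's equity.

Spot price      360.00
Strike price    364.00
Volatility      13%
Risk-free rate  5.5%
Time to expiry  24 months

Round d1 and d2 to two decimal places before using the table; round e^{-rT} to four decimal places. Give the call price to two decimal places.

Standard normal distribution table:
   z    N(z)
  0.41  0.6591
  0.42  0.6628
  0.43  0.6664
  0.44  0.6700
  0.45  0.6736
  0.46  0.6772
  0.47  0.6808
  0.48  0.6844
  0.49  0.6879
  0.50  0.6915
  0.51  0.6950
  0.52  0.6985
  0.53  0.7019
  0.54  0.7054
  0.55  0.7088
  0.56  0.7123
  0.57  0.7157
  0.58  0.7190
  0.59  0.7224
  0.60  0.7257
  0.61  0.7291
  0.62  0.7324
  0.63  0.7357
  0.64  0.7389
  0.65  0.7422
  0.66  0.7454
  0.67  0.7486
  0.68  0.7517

45.21

σ√T = 0.13·√2 = 0.1838
d₁ = [ln(360/364) + (0.055 + 0.13²/2)·2] / 0.1838 = [-0.0110 + 0.1269] / 0.1838 = 0.6301 → 0.63
d₂ = d₁ − σ√T = 0.6301 − 0.1838 = 0.4463 → 0.45
e^(−rT) = e^(−0.055·2) = 0.8958
N(d₁) = N(0.63) = 0.7357;  N(d₂) = N(0.45) = 0.6736
C = 360·0.7357 − 364·0.8958·0.6736 = 264.8520 − 219.6416 = 45.2104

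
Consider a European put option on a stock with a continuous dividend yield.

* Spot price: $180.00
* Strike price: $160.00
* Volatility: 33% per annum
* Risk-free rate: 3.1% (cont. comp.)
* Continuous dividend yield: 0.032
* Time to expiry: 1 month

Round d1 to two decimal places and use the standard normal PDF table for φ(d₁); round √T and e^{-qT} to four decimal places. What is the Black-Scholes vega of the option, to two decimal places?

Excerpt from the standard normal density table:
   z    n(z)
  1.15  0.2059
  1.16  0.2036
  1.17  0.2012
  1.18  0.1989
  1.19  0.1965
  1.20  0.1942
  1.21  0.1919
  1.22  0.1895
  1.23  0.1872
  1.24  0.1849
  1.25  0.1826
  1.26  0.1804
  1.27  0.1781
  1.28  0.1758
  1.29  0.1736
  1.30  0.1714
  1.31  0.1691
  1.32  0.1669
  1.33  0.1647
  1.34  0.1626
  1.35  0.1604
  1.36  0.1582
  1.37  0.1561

9.11

σ√T = 0.33 × 0.2887 = 0.0953
d₁ = [ln(180/160) + (0.031 − 0.032 + ½·0.33²)·0.08333] / (σ√T) = (0.1178 + 0.0045) / 0.0953 = 1.2832 which rounds to 1.28
√T = √0.08333 = 0.2887
φ(d₁) = φ(1.28) = 0.1758
e^(−qT) = e^(−0.032·0.08333) = 0.9973
vega = S·e^(−qT)·φ(d₁)·√T = 180·0.9973·0.1758·0.2887 = 9.1110
(Call and put vega coincide under Black-Scholes.)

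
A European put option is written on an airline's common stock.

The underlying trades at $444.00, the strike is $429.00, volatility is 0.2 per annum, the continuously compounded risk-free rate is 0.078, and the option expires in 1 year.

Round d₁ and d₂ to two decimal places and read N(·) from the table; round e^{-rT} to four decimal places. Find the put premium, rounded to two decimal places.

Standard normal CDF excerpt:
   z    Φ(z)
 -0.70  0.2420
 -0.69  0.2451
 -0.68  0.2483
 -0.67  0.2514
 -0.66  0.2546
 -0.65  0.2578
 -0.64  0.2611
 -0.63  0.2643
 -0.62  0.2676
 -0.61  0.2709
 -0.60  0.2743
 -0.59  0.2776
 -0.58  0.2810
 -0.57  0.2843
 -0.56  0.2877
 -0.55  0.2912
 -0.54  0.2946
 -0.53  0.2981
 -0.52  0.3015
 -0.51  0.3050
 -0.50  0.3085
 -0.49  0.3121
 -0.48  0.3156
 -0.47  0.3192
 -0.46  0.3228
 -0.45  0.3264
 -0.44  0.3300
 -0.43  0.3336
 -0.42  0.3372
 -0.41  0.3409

σ√T = 0.2 × 1.0000 = 0.2000
d₁ = [ln(444/429) + (0.078 + ½·0.2²)·1] / (σ√T) = (0.0344 + 0.0980) / 0.2000 = 0.6618 → 0.66
d₂ = 0.6618 − 0.2000 = 0.4618 → 0.46
e^(−rT) = e^(−0.078·1) = 0.9250
N(−d₂) = N(-0.46) = 0.3228;  N(−d₁) = N(-0.66) = 0.2546
P = 429·0.9250·0.3228 − 444·0.2546 = 128.0951 − 113.0424 = 15.0527

$15.05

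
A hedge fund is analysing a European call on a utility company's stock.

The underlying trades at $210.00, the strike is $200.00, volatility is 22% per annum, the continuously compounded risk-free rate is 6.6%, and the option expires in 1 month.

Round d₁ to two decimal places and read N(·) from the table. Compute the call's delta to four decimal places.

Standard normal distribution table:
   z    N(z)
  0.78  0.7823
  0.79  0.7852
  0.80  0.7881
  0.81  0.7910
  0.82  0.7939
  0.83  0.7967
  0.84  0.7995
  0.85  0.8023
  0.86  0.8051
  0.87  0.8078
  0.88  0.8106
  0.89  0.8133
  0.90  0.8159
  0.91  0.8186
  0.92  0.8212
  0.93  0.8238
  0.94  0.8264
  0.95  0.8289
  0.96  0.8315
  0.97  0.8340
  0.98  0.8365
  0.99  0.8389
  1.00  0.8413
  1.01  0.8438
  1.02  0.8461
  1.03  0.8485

σ√T = 0.22·√0.08333 = 0.0635
ln(S/K) + (r + σ²/2)T = ln(210/200) + (0.066 + 0.22²/2)·0.08333 = 0.0488 + 0.0075 = 0.0563
d₁ = 0.0563 / 0.0635 = 0.8866 ⇒ 0.89
N(d₁) = N(0.89) = 0.8133
Δ_call = N(d₁) = 0.8133

0.8133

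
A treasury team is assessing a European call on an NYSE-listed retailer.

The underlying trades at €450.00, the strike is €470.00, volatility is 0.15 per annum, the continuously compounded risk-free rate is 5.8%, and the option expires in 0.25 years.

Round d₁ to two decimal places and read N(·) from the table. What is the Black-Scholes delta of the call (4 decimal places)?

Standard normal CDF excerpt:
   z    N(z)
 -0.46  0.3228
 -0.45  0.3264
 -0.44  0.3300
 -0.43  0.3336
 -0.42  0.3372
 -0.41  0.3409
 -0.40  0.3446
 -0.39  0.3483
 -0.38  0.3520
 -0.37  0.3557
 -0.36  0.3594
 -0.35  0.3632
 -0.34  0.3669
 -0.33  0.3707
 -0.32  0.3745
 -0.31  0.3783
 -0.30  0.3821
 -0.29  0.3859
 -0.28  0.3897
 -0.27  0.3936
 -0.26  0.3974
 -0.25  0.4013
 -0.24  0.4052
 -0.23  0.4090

σ√T = 0.15·√0.25 = 0.0750
ln(S/K) + (r + σ²/2)T = ln(450/470) + (0.058 + 0.15²/2)·0.25 = -0.0435 + 0.0173 = -0.0262
d₁ = -0.0262 / 0.0750 = -0.3490 → -0.35
N(d₁) = N(-0.35) = 0.3632
Δ_call = N(d₁) = 0.3632

0.3632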